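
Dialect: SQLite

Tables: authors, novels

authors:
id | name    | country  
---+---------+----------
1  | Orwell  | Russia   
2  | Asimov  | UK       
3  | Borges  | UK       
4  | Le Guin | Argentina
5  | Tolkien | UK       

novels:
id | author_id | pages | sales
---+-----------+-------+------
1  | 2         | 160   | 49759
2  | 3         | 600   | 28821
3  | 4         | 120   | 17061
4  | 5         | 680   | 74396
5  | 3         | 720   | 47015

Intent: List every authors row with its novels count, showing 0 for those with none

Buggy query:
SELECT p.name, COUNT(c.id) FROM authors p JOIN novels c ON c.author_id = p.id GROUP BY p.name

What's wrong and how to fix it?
Bug: INNER JOIN drops authors rows that have no matching novels rows

Fix: Switch to LEFT JOIN to retain unmatched parent rows

Corrected query:
SELECT p.name, COUNT(c.id) FROM authors p LEFT JOIN novels c ON c.author_id = p.id GROUP BY p.name

Result:
name    | COUNT(c.id)
--------+------------
Asimov  | 1          
Borges  | 2          
Le Guin | 1          
Orwell  | 0          
Tolkien | 1          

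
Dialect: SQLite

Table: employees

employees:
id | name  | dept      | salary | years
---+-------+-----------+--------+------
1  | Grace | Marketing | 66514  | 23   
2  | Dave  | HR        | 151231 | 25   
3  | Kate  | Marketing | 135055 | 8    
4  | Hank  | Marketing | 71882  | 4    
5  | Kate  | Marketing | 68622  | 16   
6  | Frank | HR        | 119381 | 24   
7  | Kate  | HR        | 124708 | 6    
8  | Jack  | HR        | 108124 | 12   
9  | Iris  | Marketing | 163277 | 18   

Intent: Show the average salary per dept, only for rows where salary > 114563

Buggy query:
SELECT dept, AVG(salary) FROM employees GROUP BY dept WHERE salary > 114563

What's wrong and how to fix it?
Bug: WHERE cannot follow GROUP BY

Fix: Move the WHERE clause before GROUP BY

Corrected query:
SELECT dept, AVG(salary) FROM employees WHERE salary > 114563 GROUP BY dept

Result:
dept      | AVG(salary)  
----------+--------------
HR        | 131773.333333
Marketing | 149166       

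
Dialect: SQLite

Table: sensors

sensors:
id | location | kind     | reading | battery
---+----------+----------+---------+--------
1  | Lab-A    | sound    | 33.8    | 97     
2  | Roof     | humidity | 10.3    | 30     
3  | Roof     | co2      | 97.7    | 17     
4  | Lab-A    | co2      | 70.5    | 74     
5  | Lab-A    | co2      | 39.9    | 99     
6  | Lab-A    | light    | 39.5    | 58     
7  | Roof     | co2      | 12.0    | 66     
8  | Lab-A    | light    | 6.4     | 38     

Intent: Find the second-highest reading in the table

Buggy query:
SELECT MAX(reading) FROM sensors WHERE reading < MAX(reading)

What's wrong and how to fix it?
Bug: MAX(reading) on the right of the comparison is an aggregate-in-WHERE error

Fix: Compute the overall MAX in a subquery, then take MAX of rows below it

Corrected query:
SELECT MAX(reading) FROM sensors WHERE reading < (SELECT MAX(reading) FROM sensors)

Result:
MAX(reading)
------------
70.5        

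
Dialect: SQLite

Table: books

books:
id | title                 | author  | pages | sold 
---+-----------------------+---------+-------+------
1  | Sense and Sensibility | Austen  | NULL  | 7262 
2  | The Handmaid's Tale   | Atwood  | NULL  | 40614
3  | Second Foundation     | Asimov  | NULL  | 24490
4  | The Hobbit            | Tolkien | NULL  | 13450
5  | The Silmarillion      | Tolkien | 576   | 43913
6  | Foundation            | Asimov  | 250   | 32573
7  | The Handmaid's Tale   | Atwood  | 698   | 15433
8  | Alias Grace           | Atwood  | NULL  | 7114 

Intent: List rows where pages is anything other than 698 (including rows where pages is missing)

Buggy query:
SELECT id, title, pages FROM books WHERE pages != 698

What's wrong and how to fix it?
Bug: 'pages != 698' is unknown when pages is NULL, so NULL rows are silently excluded

Fix: Handle NULL separately with IS NULL alongside the inequality

Corrected query:
SELECT id, title, pages FROM books WHERE pages != 698 OR pages IS NULL

Result:
id | title                 | pages
---+-----------------------+------
1  | Sense and Sensibility | NULL 
2  | The Handmaid's Tale   | NULL 
3  | Second Foundation     | NULL 
4  | The Hobbit            | NULL 
5  | The Silmarillion      | 576  
6  | Foundation            | 250  
8  | Alias Grace           | NULL 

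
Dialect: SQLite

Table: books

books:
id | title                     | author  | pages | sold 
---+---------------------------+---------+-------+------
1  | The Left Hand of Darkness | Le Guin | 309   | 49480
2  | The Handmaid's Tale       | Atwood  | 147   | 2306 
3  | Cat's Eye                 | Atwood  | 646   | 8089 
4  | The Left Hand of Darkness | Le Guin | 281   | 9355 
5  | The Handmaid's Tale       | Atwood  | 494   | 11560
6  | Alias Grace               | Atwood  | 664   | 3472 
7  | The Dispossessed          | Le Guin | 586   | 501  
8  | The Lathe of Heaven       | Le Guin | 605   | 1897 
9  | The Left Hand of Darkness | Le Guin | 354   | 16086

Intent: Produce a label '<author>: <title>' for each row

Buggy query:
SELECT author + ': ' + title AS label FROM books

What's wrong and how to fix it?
Bug: '+' is numeric addition; on text columns SQLite converts them to 0 instead of concatenating

Fix: Use the || operator for string concatenation

Corrected query:
SELECT author || ': ' || title AS label FROM books

Result:
label                             
----------------------------------
Le Guin: The Left Hand of Darkness
Atwood: The Handmaid's Tale       
Atwood: Cat's Eye                 
Le Guin: The Left Hand of Darkness
Atwood: The Handmaid's Tale       
Atwood: Alias Grace               
Le Guin: The Dispossessed         
Le Guin: The Lathe of Heaven      
Le Guin: The Left Hand of Darkness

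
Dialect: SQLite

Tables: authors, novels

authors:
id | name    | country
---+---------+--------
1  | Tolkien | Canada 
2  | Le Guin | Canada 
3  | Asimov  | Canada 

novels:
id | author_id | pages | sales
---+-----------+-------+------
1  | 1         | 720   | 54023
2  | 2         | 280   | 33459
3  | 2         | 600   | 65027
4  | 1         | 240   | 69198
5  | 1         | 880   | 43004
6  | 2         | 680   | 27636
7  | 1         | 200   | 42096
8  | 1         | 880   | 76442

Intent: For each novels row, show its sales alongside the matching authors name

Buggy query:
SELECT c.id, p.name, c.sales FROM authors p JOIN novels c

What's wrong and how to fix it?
Bug: JOIN with no ON clause produces a cartesian product; every novels row pairs with every authors row

Fix: Specify the join condition linking the foreign key to the parent id

Corrected query:
SELECT c.id, p.name, c.sales FROM authors p JOIN novels c ON c.author_id = p.id

Result:
id | name    | sales
---+---------+------
1  | Tolkien | 54023
2  | Le Guin | 33459
3  | Le Guin | 65027
4  | Tolkien | 69198
5  | Tolkien | 43004
6  | Le Guin | 27636
7  | Tolkien | 42096
8  | Tolkien | 76442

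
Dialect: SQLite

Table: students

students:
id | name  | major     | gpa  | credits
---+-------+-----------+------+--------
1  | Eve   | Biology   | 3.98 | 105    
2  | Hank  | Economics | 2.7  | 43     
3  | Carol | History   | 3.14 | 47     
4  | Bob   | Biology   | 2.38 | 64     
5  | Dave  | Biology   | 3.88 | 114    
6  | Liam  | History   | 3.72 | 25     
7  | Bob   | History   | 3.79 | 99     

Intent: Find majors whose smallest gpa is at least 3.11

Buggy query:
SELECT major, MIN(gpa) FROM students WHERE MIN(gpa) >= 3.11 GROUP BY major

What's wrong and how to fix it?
Bug: Aggregates like MIN are computed per group after WHERE runs

Fix: Replace WHERE with HAVING after the GROUP BY

Corrected query:
SELECT major, MIN(gpa) FROM students GROUP BY major HAVING MIN(gpa) >= 3.11

Result:
major   | MIN(gpa)
--------+---------
History | 3.14    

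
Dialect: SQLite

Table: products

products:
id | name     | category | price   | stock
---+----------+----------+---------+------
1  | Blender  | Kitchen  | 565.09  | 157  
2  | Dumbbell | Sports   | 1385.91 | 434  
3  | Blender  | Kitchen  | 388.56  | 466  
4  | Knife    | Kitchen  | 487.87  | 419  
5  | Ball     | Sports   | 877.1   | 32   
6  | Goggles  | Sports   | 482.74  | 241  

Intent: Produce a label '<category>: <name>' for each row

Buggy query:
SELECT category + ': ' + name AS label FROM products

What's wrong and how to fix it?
Bug: '+' is numeric addition; on text columns SQLite converts them to 0 instead of concatenating

Fix: Replace + with || to concatenate text

Corrected query:
SELECT category || ': ' || name AS label FROM products

Result:
label           
----------------
Kitchen: Blender
Sports: Dumbbell
Kitchen: Blender
Kitchen: Knife  
Sports: Ball    
Sports: Goggles 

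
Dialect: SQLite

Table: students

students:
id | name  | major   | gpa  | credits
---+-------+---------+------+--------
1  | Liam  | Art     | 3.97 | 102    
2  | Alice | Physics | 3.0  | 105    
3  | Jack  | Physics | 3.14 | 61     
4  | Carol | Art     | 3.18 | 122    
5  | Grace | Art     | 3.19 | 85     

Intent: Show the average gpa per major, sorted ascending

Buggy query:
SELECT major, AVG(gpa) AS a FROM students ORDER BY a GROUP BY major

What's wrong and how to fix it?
Bug: ORDER BY appears before GROUP BY; SQL clause order requires GROUP BY first

Fix: Reorder: SELECT … FROM … GROUP BY … ORDER BY …

Corrected query:
SELECT major, AVG(gpa) AS a FROM students GROUP BY major ORDER BY a

Result:
major   | a       
--------+---------
Physics | 3.07    
Art     | 3.446667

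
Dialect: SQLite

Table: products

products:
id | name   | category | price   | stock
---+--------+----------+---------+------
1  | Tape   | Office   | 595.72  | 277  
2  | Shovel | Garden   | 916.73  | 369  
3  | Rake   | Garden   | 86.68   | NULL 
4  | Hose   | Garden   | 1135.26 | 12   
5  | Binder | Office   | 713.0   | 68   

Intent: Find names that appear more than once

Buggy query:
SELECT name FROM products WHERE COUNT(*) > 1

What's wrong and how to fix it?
Bug: WHERE can't reference COUNT(*); aggregates are computed after WHERE

Fix: Group first, then use HAVING for the count condition

Corrected query:
SELECT name FROM products GROUP BY name HAVING COUNT(*) > 1

Result:
(no rows)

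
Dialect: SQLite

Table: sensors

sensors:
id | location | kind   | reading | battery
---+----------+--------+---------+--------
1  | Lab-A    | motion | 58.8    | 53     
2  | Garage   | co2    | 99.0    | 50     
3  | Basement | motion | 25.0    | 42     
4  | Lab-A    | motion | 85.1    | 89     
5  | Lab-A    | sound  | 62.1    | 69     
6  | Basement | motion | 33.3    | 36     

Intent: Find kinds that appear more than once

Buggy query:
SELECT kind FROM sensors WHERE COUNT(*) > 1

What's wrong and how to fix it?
Bug: WHERE can't reference COUNT(*); aggregates are computed after WHERE

Fix: Group first, then use HAVING for the count condition

Corrected query:
SELECT kind FROM sensors GROUP BY kind HAVING COUNT(*) > 1

Result:
kind  
------
motion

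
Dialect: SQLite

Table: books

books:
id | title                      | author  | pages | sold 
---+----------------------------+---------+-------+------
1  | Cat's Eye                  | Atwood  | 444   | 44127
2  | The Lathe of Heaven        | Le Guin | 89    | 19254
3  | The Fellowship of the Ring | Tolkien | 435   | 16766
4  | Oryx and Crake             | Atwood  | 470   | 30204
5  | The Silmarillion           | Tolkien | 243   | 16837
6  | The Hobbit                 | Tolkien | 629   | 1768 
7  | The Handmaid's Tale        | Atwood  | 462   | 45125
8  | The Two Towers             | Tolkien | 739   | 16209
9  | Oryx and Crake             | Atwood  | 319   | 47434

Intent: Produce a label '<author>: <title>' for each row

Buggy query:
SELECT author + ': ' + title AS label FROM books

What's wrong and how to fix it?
Bug: '+' is numeric addition; on text columns SQLite converts them to 0 instead of concatenating

Fix: Replace + with || to concatenate text

Corrected query:
SELECT author || ': ' || title AS label FROM books

Result:
label                              
-----------------------------------
Atwood: Cat's Eye                  
Le Guin: The Lathe of Heaven       
Tolkien: The Fellowship of the Ring
Atwood: Oryx and Crake             
Tolkien: The Silmarillion          
Tolkien: The Hobbit                
Atwood: The Handmaid's Tale        
Tolkien: The Two Towers            
Atwood: Oryx and Crake             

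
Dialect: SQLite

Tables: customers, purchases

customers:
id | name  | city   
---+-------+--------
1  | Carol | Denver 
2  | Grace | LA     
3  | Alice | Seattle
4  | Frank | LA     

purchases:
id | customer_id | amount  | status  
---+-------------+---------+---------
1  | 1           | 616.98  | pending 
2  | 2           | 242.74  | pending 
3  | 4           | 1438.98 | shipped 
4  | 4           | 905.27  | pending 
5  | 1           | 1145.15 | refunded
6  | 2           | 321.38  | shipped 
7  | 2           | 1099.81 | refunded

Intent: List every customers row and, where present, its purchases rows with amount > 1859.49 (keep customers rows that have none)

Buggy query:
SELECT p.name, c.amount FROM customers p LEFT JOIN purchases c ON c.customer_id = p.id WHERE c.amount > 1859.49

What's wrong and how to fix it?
Bug: A WHERE condition on the right-hand table after LEFT JOIN drops unmatched parents

Fix: Put 'c.amount > 1859.49' in the JOIN's ON clause instead of WHERE

Corrected query:
SELECT p.name, c.amount FROM customers p LEFT JOIN purchases c ON c.customer_id = p.id AND c.amount > 1859.49

Result:
name  | amount
------+-------
Carol | NULL  
Grace | NULL  
Alice | NULL  
Frank | NULL  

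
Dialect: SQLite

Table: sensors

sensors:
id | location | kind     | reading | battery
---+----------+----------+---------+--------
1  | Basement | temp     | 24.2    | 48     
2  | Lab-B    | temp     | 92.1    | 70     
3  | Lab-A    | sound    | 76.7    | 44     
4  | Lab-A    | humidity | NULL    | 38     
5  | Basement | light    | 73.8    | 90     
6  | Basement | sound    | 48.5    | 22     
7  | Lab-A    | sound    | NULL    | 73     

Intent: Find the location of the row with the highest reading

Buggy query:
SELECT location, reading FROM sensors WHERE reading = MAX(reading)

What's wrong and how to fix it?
Bug: WHERE is evaluated per row; an aggregate over the whole table isn't defined there

Fix: Wrap MAX in a scalar subquery so WHERE compares against a single value

Corrected query:
SELECT location, reading FROM sensors WHERE reading = (SELECT MAX(reading) FROM sensors)

Result:
location | reading
---------+--------
Lab-B    | 92.1   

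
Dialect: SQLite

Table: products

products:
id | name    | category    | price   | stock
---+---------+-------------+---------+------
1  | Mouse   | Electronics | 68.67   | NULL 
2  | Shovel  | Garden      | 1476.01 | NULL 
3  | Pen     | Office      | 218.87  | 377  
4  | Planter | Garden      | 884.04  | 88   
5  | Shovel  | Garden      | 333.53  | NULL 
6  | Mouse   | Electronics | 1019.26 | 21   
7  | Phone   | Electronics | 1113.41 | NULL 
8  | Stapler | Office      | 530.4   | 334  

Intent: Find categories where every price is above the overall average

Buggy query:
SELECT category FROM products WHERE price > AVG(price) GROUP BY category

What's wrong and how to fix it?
Bug: AVG() is an aggregate; it can't sit directly in WHERE

Fix: Compute the overall average in a scalar subquery and compare each group's MIN against it in HAVING

Corrected query:
SELECT category FROM products GROUP BY category HAVING MIN(price) > (SELECT AVG(price) FROM products)

Result:
(no rows)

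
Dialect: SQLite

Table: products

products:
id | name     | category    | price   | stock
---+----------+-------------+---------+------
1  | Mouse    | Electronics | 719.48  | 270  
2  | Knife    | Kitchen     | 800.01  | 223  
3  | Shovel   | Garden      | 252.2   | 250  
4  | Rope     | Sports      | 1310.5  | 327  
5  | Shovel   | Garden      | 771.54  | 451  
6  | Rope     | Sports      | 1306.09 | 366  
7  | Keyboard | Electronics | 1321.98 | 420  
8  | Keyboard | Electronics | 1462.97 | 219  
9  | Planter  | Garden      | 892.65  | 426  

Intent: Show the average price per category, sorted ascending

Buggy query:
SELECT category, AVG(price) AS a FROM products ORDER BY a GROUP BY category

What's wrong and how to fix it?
Bug: ORDER BY appears before GROUP BY; SQL clause order requires GROUP BY first

Fix: Reorder: SELECT … FROM … GROUP BY … ORDER BY …

Corrected query:
SELECT category, AVG(price) AS a FROM products GROUP BY category ORDER BY a

Result:
category    | a          
------------+------------
Garden      | 638.796667 
Kitchen     | 800.01     
Electronics | 1168.143333
Sports      | 1308.295   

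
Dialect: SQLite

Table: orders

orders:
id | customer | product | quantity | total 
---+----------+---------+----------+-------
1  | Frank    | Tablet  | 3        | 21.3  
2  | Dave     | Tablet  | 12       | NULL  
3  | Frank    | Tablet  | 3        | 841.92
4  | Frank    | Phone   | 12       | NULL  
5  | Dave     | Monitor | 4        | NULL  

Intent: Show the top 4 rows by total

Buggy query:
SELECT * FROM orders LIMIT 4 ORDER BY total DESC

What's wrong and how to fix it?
Bug: LIMIT must come after ORDER BY

Fix: Swap the clauses: ORDER BY first, then LIMIT

Corrected query:
SELECT * FROM orders ORDER BY total DESC LIMIT 4

Result:
id | customer | product | quantity | total 
---+----------+---------+----------+-------
3  | Frank    | Tablet  | 3        | 841.92
1  | Frank    | Tablet  | 3        | 21.3  
2  | Dave     | Tablet  | 12       | NULL  
4  | Frank    | Phone   | 12       | NULL  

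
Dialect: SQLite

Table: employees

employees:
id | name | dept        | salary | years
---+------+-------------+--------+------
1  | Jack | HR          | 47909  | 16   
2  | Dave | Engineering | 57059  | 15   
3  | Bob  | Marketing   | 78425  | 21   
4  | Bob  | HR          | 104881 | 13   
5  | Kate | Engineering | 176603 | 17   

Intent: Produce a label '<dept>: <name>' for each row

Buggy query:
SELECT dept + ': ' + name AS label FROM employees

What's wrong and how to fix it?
Bug: SQLite uses || for string concatenation; + coerces text to numbers (yielding 0)

Fix: Use the || operator for string concatenation

Corrected query:
SELECT dept || ': ' || name AS label FROM employees

Result:
label            
-----------------
HR: Jack         
Engineering: Dave
Marketing: Bob   
HR: Bob          
Engineering: Kate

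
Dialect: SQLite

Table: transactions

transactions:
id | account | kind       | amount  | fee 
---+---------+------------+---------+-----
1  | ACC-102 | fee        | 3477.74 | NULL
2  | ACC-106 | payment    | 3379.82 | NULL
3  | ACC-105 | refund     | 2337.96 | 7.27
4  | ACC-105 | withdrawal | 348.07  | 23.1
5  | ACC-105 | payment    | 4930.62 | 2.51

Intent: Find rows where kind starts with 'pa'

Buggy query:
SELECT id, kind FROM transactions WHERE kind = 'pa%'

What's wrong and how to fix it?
Bug: Wildcards only work with LIKE; '=' treats '%' as a literal character

Fix: Use LIKE for wildcard pattern matching

Corrected query:
SELECT id, kind FROM transactions WHERE kind LIKE 'pa%'

Result:
id | kind   
---+--------
2  | payment
5  | payment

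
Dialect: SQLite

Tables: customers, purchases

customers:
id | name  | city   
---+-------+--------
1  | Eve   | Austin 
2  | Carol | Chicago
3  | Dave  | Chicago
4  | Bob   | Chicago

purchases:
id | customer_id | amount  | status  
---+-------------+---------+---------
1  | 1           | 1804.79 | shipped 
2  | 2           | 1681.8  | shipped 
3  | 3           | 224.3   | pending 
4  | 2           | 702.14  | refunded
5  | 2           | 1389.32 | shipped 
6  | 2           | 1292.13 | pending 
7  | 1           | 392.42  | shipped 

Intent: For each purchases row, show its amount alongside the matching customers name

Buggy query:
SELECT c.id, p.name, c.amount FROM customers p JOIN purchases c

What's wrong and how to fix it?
Bug: JOIN with no ON clause produces a cartesian product; every purchases row pairs with every customers row

Fix: Specify the join condition linking the foreign key to the parent id

Corrected query:
SELECT c.id, p.name, c.amount FROM customers p JOIN purchases c ON c.customer_id = p.id

Result:
id | name  | amount 
---+-------+--------
1  | Eve   | 1804.79
2  | Carol | 1681.8 
3  | Dave  | 224.3  
4  | Carol | 702.14 
5  | Carol | 1389.32
6  | Carol | 1292.13
7  | Eve   | 392.42 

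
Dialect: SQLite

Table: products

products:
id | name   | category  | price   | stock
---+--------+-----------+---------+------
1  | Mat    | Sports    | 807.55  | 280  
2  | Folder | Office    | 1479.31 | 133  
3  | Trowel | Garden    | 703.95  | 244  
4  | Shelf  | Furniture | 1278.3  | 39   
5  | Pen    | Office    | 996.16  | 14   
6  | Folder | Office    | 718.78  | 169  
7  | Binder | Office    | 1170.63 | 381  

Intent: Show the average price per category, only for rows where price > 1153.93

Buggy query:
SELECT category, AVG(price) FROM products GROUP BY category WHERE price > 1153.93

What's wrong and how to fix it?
Bug: WHERE cannot follow GROUP BY

Fix: Place WHERE between FROM and GROUP BY

Corrected query:
SELECT category, AVG(price) FROM products WHERE price > 1153.93 GROUP BY category

Result:
category  | AVG(price)
----------+-----------
Furniture | 1278.3    
Office    | 1324.97   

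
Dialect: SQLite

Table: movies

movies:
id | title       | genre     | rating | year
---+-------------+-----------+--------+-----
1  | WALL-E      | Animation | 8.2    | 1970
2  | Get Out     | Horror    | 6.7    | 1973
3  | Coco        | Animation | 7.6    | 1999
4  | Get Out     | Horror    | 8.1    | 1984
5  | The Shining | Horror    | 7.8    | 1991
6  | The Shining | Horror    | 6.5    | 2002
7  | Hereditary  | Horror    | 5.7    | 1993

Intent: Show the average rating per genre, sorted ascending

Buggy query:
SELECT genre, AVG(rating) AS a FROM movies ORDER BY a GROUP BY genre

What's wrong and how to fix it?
Bug: ORDER BY appears before GROUP BY; SQL clause order requires GROUP BY first

Fix: Move ORDER BY to the end, after GROUP BY

Corrected query:
SELECT genre, AVG(rating) AS a FROM movies GROUP BY genre ORDER BY a

Result:
genre     | a   
----------+-----
Horror    | 6.96
Animation | 7.9 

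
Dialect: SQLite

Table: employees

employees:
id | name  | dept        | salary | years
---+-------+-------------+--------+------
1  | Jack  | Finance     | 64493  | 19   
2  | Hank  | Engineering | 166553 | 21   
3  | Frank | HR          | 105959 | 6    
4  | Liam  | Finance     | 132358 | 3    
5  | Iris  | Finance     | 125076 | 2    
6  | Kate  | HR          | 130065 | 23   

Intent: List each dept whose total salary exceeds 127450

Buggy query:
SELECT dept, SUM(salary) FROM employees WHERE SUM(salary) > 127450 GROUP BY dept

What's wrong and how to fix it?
Bug: WHERE runs before GROUP BY, so aggregates aren't available there

Fix: Use HAVING (which filters groups after aggregation) instead of WHERE

Corrected query:
SELECT dept, SUM(salary) FROM employees GROUP BY dept HAVING SUM(salary) > 127450

Result:
dept        | SUM(salary)
------------+------------
Engineering | 166553     
Finance     | 321927     
HR          | 236024     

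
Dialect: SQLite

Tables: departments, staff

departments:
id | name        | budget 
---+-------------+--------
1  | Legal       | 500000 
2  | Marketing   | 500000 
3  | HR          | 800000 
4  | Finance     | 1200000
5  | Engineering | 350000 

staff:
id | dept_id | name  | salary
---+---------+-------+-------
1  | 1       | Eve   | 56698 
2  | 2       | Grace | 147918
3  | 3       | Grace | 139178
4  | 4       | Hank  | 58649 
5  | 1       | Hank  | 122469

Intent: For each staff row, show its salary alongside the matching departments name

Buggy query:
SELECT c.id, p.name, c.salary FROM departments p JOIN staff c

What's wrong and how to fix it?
Bug: Missing join condition: each staff row is matched to all departments rows instead of just its own

Fix: Specify the join condition linking the foreign key to the parent id

Corrected query:
SELECT c.id, p.name, c.salary FROM departments p JOIN staff c ON c.dept_id = p.id

Result:
id | name      | salary
---+-----------+-------
1  | Legal     | 56698 
2  | Marketing | 147918
3  | HR        | 139178
4  | Finance   | 58649 
5  | Legal     | 122469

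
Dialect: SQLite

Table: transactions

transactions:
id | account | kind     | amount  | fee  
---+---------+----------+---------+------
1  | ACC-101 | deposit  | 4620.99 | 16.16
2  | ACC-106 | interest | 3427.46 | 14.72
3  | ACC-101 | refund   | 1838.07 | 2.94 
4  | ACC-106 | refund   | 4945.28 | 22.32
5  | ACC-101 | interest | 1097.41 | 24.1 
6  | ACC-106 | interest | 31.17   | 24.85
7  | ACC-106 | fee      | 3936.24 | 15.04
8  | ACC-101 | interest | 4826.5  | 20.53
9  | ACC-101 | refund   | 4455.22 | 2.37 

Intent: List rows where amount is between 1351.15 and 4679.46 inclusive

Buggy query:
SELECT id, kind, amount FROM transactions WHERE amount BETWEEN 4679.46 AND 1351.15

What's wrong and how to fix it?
Bug: The bounds are reversed; BETWEEN a AND b requires a <= b to match anything

Fix: Write BETWEEN 1351.15 AND 4679.46

Corrected query:
SELECT id, kind, amount FROM transactions WHERE amount BETWEEN 1351.15 AND 4679.46

Result:
id | kind     | amount 
---+----------+--------
1  | deposit  | 4620.99
2  | interest | 3427.46
3  | refund   | 1838.07
7  | fee      | 3936.24
9  | refund   | 4455.22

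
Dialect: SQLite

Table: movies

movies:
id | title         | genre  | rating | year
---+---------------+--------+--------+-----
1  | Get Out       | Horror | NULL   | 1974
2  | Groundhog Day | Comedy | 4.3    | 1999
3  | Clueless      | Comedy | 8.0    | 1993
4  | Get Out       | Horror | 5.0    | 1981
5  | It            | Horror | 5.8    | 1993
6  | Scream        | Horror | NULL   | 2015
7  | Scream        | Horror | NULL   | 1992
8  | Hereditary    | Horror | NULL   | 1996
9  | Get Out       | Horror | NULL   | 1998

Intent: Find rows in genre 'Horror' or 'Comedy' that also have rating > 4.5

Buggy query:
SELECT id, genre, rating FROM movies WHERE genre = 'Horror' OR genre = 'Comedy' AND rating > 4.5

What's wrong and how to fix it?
Bug: AND binds tighter than OR, so this parses as genre = 'Horror' OR (genre = 'Comedy' AND rating > 4.5)

Fix: Group the OR with parentheses (or use IN), then AND the threshold

Corrected query:
SELECT id, genre, rating FROM movies WHERE (genre = 'Horror' OR genre = 'Comedy') AND rating > 4.5

Result:
id | genre  | rating
---+--------+-------
3  | Comedy | 8     
4  | Horror | 5     
5  | Horror | 5.8   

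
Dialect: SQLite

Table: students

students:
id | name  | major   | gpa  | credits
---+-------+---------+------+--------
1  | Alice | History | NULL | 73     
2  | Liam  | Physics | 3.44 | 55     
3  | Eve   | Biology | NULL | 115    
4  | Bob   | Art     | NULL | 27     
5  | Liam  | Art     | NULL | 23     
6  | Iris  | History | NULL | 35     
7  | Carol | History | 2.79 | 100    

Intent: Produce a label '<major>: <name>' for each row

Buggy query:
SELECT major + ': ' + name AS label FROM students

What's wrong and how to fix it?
Bug: '+' is numeric addition; on text columns SQLite converts them to 0 instead of concatenating

Fix: Use the || operator for string concatenation

Corrected query:
SELECT major || ': ' || name AS label FROM students

Result:
label         
--------------
History: Alice
Physics: Liam 
Biology: Eve  
Art: Bob      
Art: Liam     
History: Iris 
History: Carol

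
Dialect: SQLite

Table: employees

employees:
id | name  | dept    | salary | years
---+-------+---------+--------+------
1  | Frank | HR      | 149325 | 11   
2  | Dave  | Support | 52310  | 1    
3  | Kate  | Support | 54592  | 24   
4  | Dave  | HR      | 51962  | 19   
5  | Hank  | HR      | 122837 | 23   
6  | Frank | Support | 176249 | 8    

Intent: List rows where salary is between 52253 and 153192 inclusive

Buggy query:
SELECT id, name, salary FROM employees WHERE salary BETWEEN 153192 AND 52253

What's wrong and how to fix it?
Bug: The bounds are reversed; BETWEEN a AND b requires a <= b to match anything

Fix: Write BETWEEN 52253 AND 153192

Corrected query:
SELECT id, name, salary FROM employees WHERE salary BETWEEN 52253 AND 153192

Result:
id | name  | salary
---+-------+-------
1  | Frank | 149325
2  | Dave  | 52310 
3  | Kate  | 54592 
5  | Hank  | 122837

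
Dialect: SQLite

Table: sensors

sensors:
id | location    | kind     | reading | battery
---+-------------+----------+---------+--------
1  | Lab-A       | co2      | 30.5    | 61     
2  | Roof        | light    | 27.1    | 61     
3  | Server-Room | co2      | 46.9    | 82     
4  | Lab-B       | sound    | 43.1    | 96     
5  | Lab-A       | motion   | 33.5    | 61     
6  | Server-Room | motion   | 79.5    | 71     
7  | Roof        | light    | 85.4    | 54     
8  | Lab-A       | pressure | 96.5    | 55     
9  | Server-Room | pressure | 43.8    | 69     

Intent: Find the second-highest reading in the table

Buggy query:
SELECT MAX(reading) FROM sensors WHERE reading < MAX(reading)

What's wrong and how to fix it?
Bug: MAX(reading) on the right of the comparison is an aggregate-in-WHERE error

Fix: Compute the overall MAX in a subquery, then take MAX of rows below it

Corrected query:
SELECT MAX(reading) FROM sensors WHERE reading < (SELECT MAX(reading) FROM sensors)

Result:
MAX(reading)
------------
85.4        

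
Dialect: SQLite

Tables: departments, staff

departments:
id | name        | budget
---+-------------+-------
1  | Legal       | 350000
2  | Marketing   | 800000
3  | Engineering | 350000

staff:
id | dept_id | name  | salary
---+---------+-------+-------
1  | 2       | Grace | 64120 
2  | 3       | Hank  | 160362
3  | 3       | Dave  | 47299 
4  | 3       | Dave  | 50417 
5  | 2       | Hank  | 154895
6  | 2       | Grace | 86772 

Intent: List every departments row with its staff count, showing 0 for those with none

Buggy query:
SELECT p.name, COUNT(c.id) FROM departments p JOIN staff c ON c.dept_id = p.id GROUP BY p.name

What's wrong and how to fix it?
Bug: An inner join excludes parents with zero children

Fix: Use LEFT JOIN so parents without children still appear (COUNT(c.id) gives 0)

Corrected query:
SELECT p.name, COUNT(c.id) FROM departments p LEFT JOIN staff c ON c.dept_id = p.id GROUP BY p.name

Result:
name        | COUNT(c.id)
------------+------------
Engineering | 3          
Legal       | 0          
Marketing   | 3          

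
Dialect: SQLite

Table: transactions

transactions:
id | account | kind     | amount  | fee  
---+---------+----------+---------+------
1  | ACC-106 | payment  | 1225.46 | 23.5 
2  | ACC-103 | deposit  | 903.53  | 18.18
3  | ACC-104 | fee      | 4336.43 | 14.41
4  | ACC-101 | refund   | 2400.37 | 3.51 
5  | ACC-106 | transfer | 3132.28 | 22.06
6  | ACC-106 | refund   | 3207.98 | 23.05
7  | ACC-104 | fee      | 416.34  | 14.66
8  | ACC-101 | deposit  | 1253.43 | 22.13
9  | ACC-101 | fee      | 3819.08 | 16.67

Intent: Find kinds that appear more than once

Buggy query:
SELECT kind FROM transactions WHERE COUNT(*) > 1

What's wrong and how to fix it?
Bug: WHERE can't reference COUNT(*); aggregates are computed after WHERE

Fix: GROUP BY kind, then filter groups with HAVING COUNT(*) > 1

Corrected query:
SELECT kind FROM transactions GROUP BY kind HAVING COUNT(*) > 1

Result:
kind   
-------
deposit
fee    
refund 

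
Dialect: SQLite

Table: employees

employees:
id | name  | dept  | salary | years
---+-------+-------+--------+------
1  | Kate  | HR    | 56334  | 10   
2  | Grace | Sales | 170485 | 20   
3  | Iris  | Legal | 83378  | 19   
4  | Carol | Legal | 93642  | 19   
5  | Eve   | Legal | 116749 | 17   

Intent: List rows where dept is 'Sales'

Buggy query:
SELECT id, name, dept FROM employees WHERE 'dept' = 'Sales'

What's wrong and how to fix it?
Bug: Single quotes denote string literals in SQL; the column name is being compared as a constant string

Fix: Reference the column as dept without single quotes

Corrected query:
SELECT id, name, dept FROM employees WHERE dept = 'Sales'

Result:
id | name  | dept 
---+-------+------
2  | Grace | Sales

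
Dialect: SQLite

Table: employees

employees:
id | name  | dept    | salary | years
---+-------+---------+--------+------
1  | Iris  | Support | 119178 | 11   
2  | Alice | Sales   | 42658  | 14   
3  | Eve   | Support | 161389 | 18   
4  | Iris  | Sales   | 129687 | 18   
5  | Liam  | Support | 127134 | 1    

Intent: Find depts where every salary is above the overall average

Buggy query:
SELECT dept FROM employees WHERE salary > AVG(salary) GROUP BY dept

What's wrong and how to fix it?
Bug: WHERE evaluates per row before aggregation, so AVG() is unavailable

Fix: Use a subquery for AVG and a HAVING MIN(...) filter so the condition holds for every row in the group

Corrected query:
SELECT dept FROM employees GROUP BY dept HAVING MIN(salary) > (SELECT AVG(salary) FROM employees)

Result:
dept   
-------
Support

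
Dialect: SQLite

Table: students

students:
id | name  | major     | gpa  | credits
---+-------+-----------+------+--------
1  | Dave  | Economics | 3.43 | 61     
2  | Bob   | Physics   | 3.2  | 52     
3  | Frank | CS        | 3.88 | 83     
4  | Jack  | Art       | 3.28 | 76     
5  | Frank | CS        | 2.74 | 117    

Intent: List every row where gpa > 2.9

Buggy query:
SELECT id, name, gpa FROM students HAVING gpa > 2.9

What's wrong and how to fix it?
Bug: This is a non-aggregate query (no GROUP BY, no aggregates), so in SQLite the HAVING clause is invalid here; a row-level condition belongs in WHERE

Fix: Replace HAVING with WHERE since the condition applies to individual rows

Corrected query:
SELECT id, name, gpa FROM students WHERE gpa > 2.9

Result:
id | name  | gpa 
---+-------+-----
1  | Dave  | 3.43
2  | Bob   | 3.2 
3  | Frank | 3.88
4  | Jack  | 3.28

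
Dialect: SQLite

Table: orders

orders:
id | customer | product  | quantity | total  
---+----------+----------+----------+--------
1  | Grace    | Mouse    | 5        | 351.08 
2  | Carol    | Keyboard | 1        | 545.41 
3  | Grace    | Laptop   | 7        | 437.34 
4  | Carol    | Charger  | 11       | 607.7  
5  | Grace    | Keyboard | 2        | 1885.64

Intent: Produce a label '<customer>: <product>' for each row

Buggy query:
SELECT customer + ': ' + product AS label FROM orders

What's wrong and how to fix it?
Bug: '+' is numeric addition; on text columns SQLite converts them to 0 instead of concatenating

Fix: Replace + with || to concatenate text

Corrected query:
SELECT customer || ': ' || product AS label FROM orders

Result:
label          
---------------
Grace: Mouse   
Carol: Keyboard
Grace: Laptop  
Carol: Charger 
Grace: Keyboard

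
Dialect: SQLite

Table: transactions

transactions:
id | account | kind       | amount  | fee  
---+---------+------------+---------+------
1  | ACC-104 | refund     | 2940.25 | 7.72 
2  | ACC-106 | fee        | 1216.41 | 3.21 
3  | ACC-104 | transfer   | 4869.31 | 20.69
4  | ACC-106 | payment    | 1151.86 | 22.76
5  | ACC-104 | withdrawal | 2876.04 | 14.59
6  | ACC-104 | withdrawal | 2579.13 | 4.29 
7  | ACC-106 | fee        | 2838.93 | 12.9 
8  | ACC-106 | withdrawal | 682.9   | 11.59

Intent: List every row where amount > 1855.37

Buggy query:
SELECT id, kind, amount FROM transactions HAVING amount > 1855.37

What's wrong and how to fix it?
Bug: This is a non-aggregate query (no GROUP BY, no aggregates), so in SQLite the HAVING clause is invalid here; a row-level condition belongs in WHERE

Fix: Use WHERE for row-level filtering

Corrected query:
SELECT id, kind, amount FROM transactions WHERE amount > 1855.37

Result:
id | kind       | amount 
---+------------+--------
1  | refund     | 2940.25
3  | transfer   | 4869.31
5  | withdrawal | 2876.04
6  | withdrawal | 2579.13
7  | fee        | 2838.93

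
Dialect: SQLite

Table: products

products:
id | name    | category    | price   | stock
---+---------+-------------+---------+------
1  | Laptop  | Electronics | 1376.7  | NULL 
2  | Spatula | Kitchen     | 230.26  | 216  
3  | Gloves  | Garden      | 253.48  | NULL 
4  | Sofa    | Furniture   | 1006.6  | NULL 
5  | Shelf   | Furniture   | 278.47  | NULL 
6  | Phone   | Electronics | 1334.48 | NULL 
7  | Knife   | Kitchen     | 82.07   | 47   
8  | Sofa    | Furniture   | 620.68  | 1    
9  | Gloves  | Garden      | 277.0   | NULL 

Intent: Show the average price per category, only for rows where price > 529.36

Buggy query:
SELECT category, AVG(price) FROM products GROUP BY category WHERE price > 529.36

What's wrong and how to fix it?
Bug: WHERE cannot follow GROUP BY

Fix: Place WHERE between FROM and GROUP BY

Corrected query:
SELECT category, AVG(price) FROM products WHERE price > 529.36 GROUP BY category

Result:
category    | AVG(price)
------------+-----------
Electronics | 1355.59   
Furniture   | 813.64    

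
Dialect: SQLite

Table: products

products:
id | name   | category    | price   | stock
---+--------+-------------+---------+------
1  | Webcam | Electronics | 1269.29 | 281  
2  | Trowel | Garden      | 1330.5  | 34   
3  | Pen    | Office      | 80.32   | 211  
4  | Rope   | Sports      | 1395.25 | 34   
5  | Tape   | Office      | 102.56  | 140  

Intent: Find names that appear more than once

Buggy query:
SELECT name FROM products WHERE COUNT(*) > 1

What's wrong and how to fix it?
Bug: COUNT(*) is an aggregate and cannot be used in WHERE

Fix: GROUP BY name, then filter groups with HAVING COUNT(*) > 1

Corrected query:
SELECT name FROM products GROUP BY name HAVING COUNT(*) > 1

Result:
(no rows)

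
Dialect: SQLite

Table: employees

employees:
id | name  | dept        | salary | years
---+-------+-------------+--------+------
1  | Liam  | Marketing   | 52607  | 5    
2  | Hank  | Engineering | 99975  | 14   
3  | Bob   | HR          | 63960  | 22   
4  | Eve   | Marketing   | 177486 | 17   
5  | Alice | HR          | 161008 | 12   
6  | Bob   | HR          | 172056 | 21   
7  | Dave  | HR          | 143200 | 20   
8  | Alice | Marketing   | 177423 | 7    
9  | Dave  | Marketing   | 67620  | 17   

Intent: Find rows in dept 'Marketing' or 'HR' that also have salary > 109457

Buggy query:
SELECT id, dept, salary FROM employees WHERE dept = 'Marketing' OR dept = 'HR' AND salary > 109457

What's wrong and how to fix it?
Bug: Without parentheses, AND is evaluated before OR, so the salary filter only applies to the 'HR' branch

Fix: Add parentheses around the OR so the AND applies to both alternatives

Corrected query:
SELECT id, dept, salary FROM employees WHERE (dept = 'Marketing' OR dept = 'HR') AND salary > 109457

Result:
id | dept      | salary
---+-----------+-------
4  | Marketing | 177486
5  | HR        | 161008
6  | HR        | 172056
7  | HR        | 143200
8  | Marketing | 177423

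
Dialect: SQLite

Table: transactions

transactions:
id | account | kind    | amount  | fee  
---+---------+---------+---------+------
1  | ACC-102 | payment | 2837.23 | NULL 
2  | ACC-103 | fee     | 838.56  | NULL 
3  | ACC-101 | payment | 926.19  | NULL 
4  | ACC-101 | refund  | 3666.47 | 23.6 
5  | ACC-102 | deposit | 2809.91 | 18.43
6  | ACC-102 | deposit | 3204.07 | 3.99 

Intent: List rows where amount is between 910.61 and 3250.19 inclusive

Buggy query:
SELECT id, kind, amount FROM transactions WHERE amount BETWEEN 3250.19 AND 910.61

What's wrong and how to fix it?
Bug: BETWEEN expects the lower bound first; with 3250.19 AND 910.61 the range is empty

Fix: Write BETWEEN 910.61 AND 3250.19

Corrected query:
SELECT id, kind, amount FROM transactions WHERE amount BETWEEN 910.61 AND 3250.19

Result:
id | kind    | amount 
---+---------+--------
1  | payment | 2837.23
3  | payment | 926.19 
5  | deposit | 2809.91
6  | deposit | 3204.07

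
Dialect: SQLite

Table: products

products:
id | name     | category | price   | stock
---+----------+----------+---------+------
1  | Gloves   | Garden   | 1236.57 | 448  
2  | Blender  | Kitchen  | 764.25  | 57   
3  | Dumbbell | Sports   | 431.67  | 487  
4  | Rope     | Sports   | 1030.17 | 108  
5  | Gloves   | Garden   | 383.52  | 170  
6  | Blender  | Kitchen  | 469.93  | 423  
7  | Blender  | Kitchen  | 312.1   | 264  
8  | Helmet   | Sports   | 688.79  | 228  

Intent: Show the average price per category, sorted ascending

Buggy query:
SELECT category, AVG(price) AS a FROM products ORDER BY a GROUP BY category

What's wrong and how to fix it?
Bug: ORDER BY appears before GROUP BY; SQL clause order requires GROUP BY first

Fix: Reorder: SELECT … FROM … GROUP BY … ORDER BY …

Corrected query:
SELECT category, AVG(price) AS a FROM products GROUP BY category ORDER BY a

Result:
category | a         
---------+-----------
Kitchen  | 515.426667
Sports   | 716.876667
Garden   | 810.045   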